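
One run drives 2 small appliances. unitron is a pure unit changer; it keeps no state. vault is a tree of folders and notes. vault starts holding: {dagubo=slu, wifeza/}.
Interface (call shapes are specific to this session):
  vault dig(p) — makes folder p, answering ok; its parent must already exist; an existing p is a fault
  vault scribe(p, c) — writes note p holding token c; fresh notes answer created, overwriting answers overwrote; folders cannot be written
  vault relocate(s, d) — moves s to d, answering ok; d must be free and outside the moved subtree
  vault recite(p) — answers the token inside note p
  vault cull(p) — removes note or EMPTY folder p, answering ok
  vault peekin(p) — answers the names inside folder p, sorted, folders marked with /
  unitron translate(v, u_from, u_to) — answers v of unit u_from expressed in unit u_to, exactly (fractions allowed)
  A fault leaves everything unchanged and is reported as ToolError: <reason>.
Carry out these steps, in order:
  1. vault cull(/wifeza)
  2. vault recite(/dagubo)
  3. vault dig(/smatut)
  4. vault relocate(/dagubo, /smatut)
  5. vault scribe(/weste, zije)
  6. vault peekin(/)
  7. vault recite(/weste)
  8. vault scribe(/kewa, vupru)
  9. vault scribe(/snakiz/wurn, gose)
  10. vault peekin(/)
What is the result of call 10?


! vault cull(/wifeza) : ok
! vault recite(/dagubo) : slu
! vault dig(/smatut) : ok
! vault relocate(/dagubo, /smatut) : ToolError: exists
! vault scribe(/weste, zije) : created
! vault peekin(/) : [dagubo, smatut/, weste]
! vault recite(/weste) : zije
! vault scribe(/kewa, vupru) : created
! vault scribe(/snakiz/wurn, gose) : ToolError: no parent
! vault peekin(/) : [dagubo, kewa, smatut/, weste]

Answer: [dagubo, kewa, smatut/, weste]


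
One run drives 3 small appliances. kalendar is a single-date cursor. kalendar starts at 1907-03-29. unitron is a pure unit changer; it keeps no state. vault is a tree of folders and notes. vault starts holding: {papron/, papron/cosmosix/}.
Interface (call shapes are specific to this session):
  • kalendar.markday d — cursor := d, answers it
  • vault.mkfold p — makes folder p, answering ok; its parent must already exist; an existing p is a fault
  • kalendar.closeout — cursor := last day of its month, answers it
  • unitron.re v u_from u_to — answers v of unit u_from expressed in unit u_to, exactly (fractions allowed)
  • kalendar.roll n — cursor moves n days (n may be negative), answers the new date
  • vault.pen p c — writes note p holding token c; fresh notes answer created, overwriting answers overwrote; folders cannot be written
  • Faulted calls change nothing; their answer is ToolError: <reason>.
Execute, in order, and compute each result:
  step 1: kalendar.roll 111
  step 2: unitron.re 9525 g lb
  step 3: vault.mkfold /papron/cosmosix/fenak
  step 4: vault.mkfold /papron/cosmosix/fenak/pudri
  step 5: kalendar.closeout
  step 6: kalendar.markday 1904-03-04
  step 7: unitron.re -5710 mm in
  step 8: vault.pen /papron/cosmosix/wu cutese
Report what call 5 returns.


Next I call kalendar.roll with n=111, → 1907-07-18.
I invoke unitron.re with v=9525, u_from=g, u_to=lb, → 952500000/45359237.
I use vault.mkfold with p=/papron/cosmosix/fenak, and observe ok.
I invoke vault.mkfold with p=/papron/cosmosix/fenak/pudri, giving ok.
I invoke kalendar.closeout: 1907-07-31.
Now I run kalendar.markday with d=1904-03-04, and get 1904-03-04.
Calling unitron.re with v=-5710, u_from=mm, u_to=in, and see -28550/127.
I call vault.pen with p=/papron/cosmosix/wu, c=cutese, and see created.

Answer: 1907-07-31


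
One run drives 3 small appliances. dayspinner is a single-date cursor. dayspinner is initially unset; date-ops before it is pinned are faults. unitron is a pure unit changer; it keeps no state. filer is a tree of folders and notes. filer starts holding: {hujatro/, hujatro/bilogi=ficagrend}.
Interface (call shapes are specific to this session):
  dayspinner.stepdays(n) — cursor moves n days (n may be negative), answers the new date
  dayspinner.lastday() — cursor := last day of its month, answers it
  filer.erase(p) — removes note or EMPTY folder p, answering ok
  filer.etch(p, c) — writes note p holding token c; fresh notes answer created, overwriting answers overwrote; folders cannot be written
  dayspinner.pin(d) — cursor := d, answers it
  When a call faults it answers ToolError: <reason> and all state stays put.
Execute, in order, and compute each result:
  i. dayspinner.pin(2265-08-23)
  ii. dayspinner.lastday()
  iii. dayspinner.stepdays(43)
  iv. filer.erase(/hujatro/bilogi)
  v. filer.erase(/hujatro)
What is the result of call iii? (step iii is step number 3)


·→ dayspinner.pin(2265-08-23)
·← 2265-08-23
·→ dayspinner.lastday()
·← 2265-08-31
·→ dayspinner.stepdays(43)
·← 2265-10-13
·→ filer.erase(/hujatro/bilogi)
·← ok
·→ filer.erase(/hujatro)
·← ok

Answer: 2265-10-13


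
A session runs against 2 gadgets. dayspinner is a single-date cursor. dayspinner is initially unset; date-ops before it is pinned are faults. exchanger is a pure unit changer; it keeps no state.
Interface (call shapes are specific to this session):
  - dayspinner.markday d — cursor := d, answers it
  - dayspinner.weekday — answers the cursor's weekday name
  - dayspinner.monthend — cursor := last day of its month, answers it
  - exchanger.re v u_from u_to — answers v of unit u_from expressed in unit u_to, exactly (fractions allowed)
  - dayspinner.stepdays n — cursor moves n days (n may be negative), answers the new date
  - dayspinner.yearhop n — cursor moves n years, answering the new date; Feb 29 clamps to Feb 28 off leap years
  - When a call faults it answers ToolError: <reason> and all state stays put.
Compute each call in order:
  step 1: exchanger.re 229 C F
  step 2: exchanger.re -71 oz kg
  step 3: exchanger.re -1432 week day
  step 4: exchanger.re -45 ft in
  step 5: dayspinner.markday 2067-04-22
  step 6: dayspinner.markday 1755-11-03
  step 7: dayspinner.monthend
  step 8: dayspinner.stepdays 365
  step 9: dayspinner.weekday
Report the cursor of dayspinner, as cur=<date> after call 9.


·→ exchanger.re(v: 229, u_from: C, u_to: F)
·← 2221/5
·→ exchanger.re(v: -71, u_from: oz, u_to: kg)
·← -3220505827/1600000000
·→ exchanger.re(v: -1432, u_from: week, u_to: day)
·← -10024
·→ exchanger.re(v: -45, u_from: ft, u_to: in)
·← -540
·→ dayspinner.markday(d: 2067-04-22)
·← 2067-04-22
·→ dayspinner.markday(d: 1755-11-03)
·← 1755-11-03
·→ dayspinner.monthend()
·← 1755-11-30
·→ dayspinner.stepdays(n: 365)
·← 1756-11-29
·→ dayspinner.weekday()
·← Monday

Answer: cur=1756-11-29


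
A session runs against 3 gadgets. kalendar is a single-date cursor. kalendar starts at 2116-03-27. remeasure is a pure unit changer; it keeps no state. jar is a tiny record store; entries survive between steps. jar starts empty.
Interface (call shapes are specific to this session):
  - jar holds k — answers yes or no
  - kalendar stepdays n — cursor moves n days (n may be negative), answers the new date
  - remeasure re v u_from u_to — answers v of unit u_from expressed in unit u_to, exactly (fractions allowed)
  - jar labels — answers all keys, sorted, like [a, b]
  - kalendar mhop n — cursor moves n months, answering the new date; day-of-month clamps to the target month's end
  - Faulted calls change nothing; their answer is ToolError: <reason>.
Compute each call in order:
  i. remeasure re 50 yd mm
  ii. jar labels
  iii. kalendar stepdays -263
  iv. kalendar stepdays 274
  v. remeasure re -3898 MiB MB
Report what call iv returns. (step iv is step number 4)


Answer: 2116-04-07

Derivation:
I call remeasure re using 50, yd, mm, and get 45720.
Then jar labels, which returns [].
Calling kalendar stepdays using -263: 2115-07-08.
Now I run kalendar stepdays using 274, — result: 2116-04-07.
Now I run remeasure re using -3898, MiB, MB, and get -63864832/15625.


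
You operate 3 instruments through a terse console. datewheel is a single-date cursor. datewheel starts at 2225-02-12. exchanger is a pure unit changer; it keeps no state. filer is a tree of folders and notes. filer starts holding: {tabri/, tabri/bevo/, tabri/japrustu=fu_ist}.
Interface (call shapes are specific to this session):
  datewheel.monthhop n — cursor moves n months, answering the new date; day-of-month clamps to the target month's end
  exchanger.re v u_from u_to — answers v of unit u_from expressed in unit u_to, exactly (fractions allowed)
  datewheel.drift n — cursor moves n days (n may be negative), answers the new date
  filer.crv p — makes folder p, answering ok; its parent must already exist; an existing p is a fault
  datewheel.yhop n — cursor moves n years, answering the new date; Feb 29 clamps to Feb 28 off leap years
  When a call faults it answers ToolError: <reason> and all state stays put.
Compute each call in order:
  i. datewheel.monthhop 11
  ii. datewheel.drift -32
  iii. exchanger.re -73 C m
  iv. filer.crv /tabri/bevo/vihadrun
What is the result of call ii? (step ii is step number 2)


Answer: 2225-12-11

Derivation:
·→ datewheel.monthhop(n→11)
·← 2226-01-12
·→ datewheel.drift(n→-32)
·← 2225-12-11
·→ exchanger.re(v→-73, u_from→C, u_to→m)
·← ToolError: incompatible units
·→ filer.crv(p→/tabri/bevo/vihadrun)
·← ok


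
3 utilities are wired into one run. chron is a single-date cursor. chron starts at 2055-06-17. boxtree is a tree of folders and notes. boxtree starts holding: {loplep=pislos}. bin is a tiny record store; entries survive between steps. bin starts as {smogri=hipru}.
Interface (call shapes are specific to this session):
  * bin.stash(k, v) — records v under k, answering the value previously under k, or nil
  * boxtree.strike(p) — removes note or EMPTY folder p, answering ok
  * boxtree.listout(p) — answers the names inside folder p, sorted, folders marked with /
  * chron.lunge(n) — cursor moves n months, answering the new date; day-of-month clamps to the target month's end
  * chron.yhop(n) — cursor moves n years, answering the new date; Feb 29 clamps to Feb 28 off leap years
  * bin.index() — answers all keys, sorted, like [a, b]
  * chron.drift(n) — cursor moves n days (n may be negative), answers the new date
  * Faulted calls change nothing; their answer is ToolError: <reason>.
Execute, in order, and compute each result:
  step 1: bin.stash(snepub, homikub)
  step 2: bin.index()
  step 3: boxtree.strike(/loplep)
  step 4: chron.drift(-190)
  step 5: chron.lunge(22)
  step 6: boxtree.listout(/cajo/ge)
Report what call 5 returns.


% bin.stash k='snepub' v='homikub'
:: nil
% bin.index
:: [smogri, snepub]
% boxtree.strike p='/loplep'
:: ok
% chron.drift n='-190'
:: 2054-12-09
% chron.lunge n='22'
:: 2056-10-09
% boxtree.listout p='/cajo/ge'
:: ToolError: not found

Answer: 2056-10-09


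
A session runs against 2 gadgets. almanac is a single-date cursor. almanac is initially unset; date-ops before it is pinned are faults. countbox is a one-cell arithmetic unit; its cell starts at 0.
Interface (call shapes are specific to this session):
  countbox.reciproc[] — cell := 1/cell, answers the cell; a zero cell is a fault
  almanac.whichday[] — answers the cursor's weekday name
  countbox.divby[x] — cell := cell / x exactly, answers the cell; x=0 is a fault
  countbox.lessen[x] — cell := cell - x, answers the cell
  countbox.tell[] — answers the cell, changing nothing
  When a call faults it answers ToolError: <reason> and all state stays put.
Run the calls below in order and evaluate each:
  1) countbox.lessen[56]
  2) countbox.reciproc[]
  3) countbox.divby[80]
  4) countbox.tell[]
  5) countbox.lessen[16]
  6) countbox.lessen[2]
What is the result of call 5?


Answer: -71681/4480

Derivation:
[in] lessen x: 56
[out] -56
[in] reciproc
[out] -1/56
[in] divby x: 80
[out] -1/4480
[in] tell
[out] -1/4480
[in] lessen x: 16
[out] -71681/4480
[in] lessen x: 2
[out] -80641/4480


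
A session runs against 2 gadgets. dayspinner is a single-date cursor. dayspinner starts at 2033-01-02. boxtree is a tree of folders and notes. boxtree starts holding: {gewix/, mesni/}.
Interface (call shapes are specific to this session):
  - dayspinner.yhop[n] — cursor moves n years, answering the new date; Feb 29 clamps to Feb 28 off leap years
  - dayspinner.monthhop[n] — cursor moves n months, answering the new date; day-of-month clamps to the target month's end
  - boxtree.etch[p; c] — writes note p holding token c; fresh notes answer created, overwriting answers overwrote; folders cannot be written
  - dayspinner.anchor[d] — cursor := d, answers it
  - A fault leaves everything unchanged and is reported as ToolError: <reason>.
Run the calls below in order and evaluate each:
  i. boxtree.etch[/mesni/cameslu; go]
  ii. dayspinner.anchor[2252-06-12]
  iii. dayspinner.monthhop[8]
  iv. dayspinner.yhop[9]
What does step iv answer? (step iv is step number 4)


~$ boxtree.etch p→/mesni/cameslu c→go
:: created
~$ dayspinner.anchor d→2252-06-12
:: 2252-06-12
~$ dayspinner.monthhop n→8
:: 2253-02-12
~$ dayspinner.yhop n→9
:: 2262-02-12

Answer: 2262-02-12


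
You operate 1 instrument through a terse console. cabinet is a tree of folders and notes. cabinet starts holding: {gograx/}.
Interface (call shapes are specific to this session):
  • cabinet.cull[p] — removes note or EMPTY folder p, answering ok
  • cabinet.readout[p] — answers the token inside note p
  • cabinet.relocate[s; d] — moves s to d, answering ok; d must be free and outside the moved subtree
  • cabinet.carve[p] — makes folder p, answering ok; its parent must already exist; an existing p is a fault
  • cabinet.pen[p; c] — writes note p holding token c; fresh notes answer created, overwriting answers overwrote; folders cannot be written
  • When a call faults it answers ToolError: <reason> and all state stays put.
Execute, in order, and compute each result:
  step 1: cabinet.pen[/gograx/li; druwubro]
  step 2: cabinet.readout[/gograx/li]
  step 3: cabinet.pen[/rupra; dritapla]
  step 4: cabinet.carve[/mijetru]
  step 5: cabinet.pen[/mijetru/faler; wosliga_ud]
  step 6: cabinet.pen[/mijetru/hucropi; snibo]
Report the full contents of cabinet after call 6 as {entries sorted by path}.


Answer: {gograx/, gograx/li=druwubro, mijetru/, mijetru/faler=wosliga_ud, mijetru/hucropi=snibo, rupra=dritapla}

Derivation:
Invoking pen on p='/gograx/li', c='druwubro', and see created.
Using readout on p='/gograx/li', — result: druwubro.
I call pen on p='/rupra', c='dritapla', which returns created.
I call carve on p='/mijetru', and get ok.
Using pen on p='/mijetru/faler', c='wosliga_ud': created.
I use pen on p='/mijetru/hucropi', c='snibo': created.


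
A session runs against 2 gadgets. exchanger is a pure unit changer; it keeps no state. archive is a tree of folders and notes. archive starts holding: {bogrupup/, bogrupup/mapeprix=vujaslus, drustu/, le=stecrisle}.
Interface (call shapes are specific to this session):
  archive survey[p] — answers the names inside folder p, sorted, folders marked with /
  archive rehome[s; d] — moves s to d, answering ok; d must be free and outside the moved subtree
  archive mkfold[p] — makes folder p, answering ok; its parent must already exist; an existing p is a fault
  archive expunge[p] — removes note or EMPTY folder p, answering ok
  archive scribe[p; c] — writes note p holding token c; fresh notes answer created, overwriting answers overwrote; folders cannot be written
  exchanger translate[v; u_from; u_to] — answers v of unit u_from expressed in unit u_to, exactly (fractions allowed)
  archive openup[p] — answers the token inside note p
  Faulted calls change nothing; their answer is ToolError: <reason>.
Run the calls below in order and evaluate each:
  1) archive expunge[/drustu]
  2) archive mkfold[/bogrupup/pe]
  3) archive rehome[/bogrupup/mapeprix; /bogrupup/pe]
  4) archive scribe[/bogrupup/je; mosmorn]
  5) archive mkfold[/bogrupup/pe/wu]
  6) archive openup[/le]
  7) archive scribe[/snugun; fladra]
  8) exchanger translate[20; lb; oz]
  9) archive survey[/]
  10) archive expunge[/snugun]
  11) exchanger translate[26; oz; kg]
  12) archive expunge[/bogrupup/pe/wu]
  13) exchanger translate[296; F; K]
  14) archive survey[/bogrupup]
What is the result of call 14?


Answer: [je, mapeprix, pe/]

Derivation:
→ archive expunge(p=/drustu)
← ok
→ archive mkfold(p=/bogrupup/pe)
← ok
→ archive rehome(s=/bogrupup/mapeprix, d=/bogrupup/pe)
← ToolError: exists
→ archive scribe(p=/bogrupup/je, c=mosmorn)
← created
→ archive mkfold(p=/bogrupup/pe/wu)
← ok
→ archive openup(p=/le)
← stecrisle
→ archive scribe(p=/snugun, c=fladra)
← created
→ exchanger translate(v=20, u_from=lb, u_to=oz)
← 320
→ archive survey(p=/)
← [bogrupup/, le, snugun]
→ archive expunge(p=/snugun)
← ok
→ exchanger translate(v=26, u_from=oz, u_to=kg)
← 589670081/800000000
→ archive expunge(p=/bogrupup/pe/wu)
← ok
→ exchanger translate(v=296, u_from=F, u_to=K)
← 25189/60
→ archive survey(p=/bogrupup)
← [je, mapeprix, pe/]


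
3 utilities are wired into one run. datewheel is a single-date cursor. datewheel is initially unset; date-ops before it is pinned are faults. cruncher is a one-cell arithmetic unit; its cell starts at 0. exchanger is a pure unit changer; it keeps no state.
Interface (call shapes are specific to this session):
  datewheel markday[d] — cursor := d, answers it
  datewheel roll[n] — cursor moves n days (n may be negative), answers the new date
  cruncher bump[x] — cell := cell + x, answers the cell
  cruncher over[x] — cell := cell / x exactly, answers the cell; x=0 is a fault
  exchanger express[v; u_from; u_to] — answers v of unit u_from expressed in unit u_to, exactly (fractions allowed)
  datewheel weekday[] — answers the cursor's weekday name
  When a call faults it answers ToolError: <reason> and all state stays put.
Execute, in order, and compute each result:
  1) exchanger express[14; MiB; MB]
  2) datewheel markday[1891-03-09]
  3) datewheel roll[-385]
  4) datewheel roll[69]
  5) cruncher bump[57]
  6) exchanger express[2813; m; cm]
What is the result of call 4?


-- 1. exchanger express(v='14', u_from='MiB', u_to='MB') => 229376/15625
-- 2. datewheel markday(d='1891-03-09') => 1891-03-09
-- 3. datewheel roll(n='-385') => 1890-02-17
-- 4. datewheel roll(n='69') => 1890-04-27
-- 5. cruncher bump(x='57') => 57
-- 6. exchanger express(v='2813', u_from='m', u_to='cm') => 281300

Answer: 1890-04-27


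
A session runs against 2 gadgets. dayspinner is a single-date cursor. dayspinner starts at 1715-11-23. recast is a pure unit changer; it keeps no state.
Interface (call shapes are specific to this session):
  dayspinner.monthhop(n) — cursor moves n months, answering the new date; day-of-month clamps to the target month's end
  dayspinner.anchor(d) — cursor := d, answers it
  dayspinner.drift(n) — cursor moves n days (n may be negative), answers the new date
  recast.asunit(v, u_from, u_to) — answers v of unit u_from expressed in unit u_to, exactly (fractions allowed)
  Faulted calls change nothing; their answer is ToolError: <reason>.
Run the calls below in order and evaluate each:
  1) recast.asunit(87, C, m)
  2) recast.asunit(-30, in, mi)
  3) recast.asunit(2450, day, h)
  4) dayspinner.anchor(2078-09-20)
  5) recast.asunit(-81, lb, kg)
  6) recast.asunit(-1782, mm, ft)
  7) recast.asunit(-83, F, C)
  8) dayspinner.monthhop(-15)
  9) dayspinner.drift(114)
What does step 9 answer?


Answer: 2077-10-12

Derivation:
$ recast.asunit v='87' u_from='C' u_to='m'
  ToolError: incompatible units
$ recast.asunit v='-30' u_from='in' u_to='mi'
  -1/2112
$ recast.asunit v='2450' u_from='day' u_to='h'
  58800
$ dayspinner.anchor d='2078-09-20'
  2078-09-20
$ recast.asunit v='-81' u_from='lb' u_to='kg'
  -3674098197/100000000
$ recast.asunit v='-1782' u_from='mm' u_to='ft'
  -1485/254
$ recast.asunit v='-83' u_from='F' u_to='C'
  -575/9
$ dayspinner.monthhop n='-15'
  2077-06-20
$ dayspinner.drift n='114'
  2077-10-12


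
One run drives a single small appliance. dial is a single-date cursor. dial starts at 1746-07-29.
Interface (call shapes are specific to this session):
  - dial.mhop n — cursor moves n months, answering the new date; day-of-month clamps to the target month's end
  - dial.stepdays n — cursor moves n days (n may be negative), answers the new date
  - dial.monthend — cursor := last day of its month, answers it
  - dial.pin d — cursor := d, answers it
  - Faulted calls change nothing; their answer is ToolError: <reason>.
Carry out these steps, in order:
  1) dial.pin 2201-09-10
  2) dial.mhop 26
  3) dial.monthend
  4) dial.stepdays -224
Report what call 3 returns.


Answer: 2203-11-30

Derivation:
>> dial.pin(d=2201-09-10)
<< 2201-09-10
>> dial.mhop(n=26)
<< 2203-11-10
>> dial.monthend()
<< 2203-11-30
>> dial.stepdays(n=-224)
<< 2203-04-20


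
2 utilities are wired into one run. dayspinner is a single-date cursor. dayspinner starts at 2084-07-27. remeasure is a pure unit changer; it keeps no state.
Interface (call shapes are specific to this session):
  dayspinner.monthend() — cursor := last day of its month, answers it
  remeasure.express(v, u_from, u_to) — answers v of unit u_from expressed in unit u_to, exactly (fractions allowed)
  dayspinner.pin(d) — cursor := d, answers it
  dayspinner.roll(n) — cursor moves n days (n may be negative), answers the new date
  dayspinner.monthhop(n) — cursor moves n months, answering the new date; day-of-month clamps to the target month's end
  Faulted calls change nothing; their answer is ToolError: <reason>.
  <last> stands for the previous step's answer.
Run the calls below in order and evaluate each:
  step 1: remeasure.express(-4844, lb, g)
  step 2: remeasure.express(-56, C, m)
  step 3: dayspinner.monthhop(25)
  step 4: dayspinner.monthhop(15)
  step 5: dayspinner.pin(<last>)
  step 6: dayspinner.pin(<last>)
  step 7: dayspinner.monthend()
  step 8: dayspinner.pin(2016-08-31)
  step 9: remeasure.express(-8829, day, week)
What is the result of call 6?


Answer: 2087-11-27

Derivation:
==> remeasure.express(v→-4844, u_from→lb, u_to→g)
<== -54930036007/25000
==> remeasure.express(v→-56, u_from→C, u_to→m)
<== ToolError: incompatible units
==> dayspinner.monthhop(n→25)
<== 2086-08-27
==> dayspinner.monthhop(n→15)
<== 2087-11-27
==> dayspinner.pin(d→<last>)
<== 2087-11-27
==> dayspinner.pin(d→<last>)
<== 2087-11-27
==> dayspinner.monthend()
<== 2087-11-30
==> dayspinner.pin(d→2016-08-31)
<== 2016-08-31
==> remeasure.express(v→-8829, u_from→day, u_to→week)
<== -8829/7


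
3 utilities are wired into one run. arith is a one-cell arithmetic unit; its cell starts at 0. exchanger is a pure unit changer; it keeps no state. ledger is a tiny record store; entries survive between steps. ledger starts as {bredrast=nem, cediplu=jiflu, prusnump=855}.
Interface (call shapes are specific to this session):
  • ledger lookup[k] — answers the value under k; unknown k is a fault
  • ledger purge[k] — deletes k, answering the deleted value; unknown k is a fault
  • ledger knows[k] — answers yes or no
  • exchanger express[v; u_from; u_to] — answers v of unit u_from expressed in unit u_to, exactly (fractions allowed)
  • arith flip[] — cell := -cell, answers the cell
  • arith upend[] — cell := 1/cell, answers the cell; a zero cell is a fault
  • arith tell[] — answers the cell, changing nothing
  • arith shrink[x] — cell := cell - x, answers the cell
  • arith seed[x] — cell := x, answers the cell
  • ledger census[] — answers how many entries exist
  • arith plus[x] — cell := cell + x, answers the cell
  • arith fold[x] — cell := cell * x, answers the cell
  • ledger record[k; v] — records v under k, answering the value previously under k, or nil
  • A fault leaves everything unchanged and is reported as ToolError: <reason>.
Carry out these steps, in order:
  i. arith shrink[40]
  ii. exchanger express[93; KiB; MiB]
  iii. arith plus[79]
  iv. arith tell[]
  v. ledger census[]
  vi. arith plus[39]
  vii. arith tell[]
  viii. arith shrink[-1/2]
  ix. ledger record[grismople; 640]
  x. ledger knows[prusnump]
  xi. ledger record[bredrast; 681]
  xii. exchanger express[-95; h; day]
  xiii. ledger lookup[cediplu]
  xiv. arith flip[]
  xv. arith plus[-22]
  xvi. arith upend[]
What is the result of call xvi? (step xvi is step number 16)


I call arith shrink with x: 40, and get -40.
Calling exchanger express with v: 93, u_from: KiB, u_to: MiB, and see 93/1024.
Invoking arith plus with x: 79, and get 39.
Now I run arith tell, which returns 39.
Using ledger census, which returns 3.
I call arith plus with x: 39, and get 78.
Invoking arith tell: 78.
Then arith shrink with x: -1/2, giving 157/2.
Now I run ledger record with k: grismople, v: 640, and see nil.
Next I call ledger knows with k: prusnump, → yes.
I invoke ledger record with k: bredrast, v: 681: nem.
Invoking exchanger express with v: -95, u_from: h, u_to: day, which returns -95/24.
Invoking ledger lookup with k: cediplu, which returns jiflu.
I run arith flip(), → -157/2.
I invoke arith plus with x: -22, giving -201/2.
Invoking arith upend(), which returns -2/201.

Answer: -2/201


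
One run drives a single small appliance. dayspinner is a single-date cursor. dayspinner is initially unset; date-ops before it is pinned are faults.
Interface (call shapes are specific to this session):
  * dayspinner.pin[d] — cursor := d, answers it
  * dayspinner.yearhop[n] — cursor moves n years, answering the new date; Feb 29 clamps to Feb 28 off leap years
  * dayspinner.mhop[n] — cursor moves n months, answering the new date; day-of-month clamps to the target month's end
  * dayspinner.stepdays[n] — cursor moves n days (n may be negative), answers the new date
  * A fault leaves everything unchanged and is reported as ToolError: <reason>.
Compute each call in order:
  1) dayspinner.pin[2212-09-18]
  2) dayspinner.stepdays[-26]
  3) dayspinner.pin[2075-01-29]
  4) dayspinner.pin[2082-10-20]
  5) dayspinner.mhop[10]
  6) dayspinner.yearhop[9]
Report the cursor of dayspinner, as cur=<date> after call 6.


Then dayspinner.pin passing 2212-09-18, and get 2212-09-18.
I call dayspinner.stepdays passing -26, — result: 2212-08-23.
I call dayspinner.pin passing 2075-01-29, and observe 2075-01-29.
I call dayspinner.pin passing 2082-10-20: 2082-10-20.
I run dayspinner.mhop passing 10, which returns 2083-08-20.
Invoking dayspinner.yearhop passing 9, and get 2092-08-20.

Answer: cur=2092-08-20


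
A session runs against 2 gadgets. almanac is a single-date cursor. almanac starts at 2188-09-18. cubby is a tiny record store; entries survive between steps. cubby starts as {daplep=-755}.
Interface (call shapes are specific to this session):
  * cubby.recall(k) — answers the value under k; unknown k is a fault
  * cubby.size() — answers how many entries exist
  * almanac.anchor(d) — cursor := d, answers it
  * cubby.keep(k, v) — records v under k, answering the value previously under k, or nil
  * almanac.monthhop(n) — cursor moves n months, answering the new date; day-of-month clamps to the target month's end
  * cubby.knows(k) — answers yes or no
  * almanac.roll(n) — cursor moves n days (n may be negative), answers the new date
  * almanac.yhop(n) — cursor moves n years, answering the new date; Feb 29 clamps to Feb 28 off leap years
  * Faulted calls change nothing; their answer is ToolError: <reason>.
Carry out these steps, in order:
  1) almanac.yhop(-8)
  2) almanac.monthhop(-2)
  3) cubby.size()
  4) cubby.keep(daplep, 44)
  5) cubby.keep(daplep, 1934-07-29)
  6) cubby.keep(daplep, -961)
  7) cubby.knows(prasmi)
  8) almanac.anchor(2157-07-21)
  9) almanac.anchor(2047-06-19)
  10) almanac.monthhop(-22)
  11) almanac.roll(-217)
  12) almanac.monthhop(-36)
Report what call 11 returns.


Step: almanac.yhop[n→-8]
Result: 2180-09-18
Step: almanac.monthhop[n→-2]
Result: 2180-07-18
Step: cubby.size[]
Result: 1
Step: cubby.keep[k→daplep; v→44]
Result: -755
Step: cubby.keep[k→daplep; v→1934-07-29]
Result: 44
Step: cubby.keep[k→daplep; v→-961]
Result: 1934-07-29
Step: cubby.knows[k→prasmi]
Result: no
Step: almanac.anchor[d→2157-07-21]
Result: 2157-07-21
Step: almanac.anchor[d→2047-06-19]
Result: 2047-06-19
Step: almanac.monthhop[n→-22]
Result: 2045-08-19
Step: almanac.roll[n→-217]
Result: 2045-01-14
Step: almanac.monthhop[n→-36]
Result: 2042-01-14

Answer: 2045-01-14


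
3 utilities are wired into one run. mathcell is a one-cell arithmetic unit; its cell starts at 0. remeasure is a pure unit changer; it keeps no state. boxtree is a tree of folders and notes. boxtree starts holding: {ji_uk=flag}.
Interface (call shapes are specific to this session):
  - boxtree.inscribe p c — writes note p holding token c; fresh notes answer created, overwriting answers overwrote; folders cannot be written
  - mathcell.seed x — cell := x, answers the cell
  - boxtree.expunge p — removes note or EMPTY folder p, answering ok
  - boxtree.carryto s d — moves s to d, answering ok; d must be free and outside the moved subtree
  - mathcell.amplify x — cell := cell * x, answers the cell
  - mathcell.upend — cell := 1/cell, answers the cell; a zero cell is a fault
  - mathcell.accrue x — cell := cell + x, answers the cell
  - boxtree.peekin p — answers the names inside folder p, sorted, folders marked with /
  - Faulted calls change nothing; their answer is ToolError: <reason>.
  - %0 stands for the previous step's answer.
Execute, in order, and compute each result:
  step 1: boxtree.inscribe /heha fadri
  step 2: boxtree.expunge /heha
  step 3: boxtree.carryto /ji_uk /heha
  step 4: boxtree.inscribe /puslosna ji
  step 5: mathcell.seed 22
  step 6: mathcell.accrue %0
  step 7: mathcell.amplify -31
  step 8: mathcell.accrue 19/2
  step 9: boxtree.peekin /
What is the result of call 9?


Answer: [heha, puslosna]

Derivation:
→ inscribe(p→/heha, c→fadri)
← created
→ expunge(p→/heha)
← ok
→ carryto(s→/ji_uk, d→/heha)
← ok
→ inscribe(p→/puslosna, c→ji)
← created
→ seed(x→22)
← 22
→ accrue(x→%0)
← 44
→ amplify(x→-31)
← -1364
→ accrue(x→19/2)
← -2709/2
→ peekin(p→/)
← [heha, puslosna]


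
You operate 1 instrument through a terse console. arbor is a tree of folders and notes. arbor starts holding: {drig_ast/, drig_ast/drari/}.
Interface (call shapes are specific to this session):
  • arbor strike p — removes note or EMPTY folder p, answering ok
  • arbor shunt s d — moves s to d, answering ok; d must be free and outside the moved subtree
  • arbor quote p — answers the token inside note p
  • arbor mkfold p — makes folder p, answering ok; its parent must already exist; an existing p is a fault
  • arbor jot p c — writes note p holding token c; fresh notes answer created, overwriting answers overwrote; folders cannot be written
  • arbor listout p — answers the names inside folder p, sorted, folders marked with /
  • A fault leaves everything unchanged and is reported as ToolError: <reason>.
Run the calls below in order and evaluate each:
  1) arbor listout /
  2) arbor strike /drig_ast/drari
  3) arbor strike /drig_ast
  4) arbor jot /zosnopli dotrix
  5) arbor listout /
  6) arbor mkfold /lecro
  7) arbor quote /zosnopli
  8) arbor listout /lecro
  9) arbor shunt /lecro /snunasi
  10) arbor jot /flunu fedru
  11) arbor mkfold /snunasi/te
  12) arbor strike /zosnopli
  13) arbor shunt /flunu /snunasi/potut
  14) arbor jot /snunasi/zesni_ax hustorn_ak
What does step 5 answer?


! 1. arbor listout(p→/) => [drig_ast/]
! 2. arbor strike(p→/drig_ast/drari) => ok
! 3. arbor strike(p→/drig_ast) => ok
! 4. arbor jot(p→/zosnopli, c→dotrix) => created
! 5. arbor listout(p→/) => [zosnopli]
! 6. arbor mkfold(p→/lecro) => ok
! 7. arbor quote(p→/zosnopli) => dotrix
! 8. arbor listout(p→/lecro) => []
! 9. arbor shunt(s→/lecro, d→/snunasi) => ok
! 10. arbor jot(p→/flunu, c→fedru) => created
! 11. arbor mkfold(p→/snunasi/te) => ok
! 12. arbor strike(p→/zosnopli) => ok
! 13. arbor shunt(s→/flunu, d→/snunasi/potut) => ok
! 14. arbor jot(p→/snunasi/zesni_ax, c→hustorn_ak) => created

Answer: [zosnopli]


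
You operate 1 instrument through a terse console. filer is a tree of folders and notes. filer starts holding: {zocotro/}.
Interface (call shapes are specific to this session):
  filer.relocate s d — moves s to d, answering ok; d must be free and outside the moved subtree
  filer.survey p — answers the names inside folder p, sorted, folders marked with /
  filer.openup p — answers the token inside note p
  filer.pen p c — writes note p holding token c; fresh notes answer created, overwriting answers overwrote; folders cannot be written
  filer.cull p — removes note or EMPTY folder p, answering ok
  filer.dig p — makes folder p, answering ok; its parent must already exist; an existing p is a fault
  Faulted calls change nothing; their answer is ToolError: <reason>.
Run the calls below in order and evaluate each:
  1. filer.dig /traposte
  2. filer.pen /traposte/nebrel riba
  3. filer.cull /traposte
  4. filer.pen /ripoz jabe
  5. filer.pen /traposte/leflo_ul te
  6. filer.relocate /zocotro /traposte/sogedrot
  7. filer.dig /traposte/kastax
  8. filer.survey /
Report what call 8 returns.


Answer: [ripoz, traposte/]

Derivation:
% dig p='/traposte'
:: ok
% pen p='/traposte/nebrel' c='riba'
:: created
% cull p='/traposte'
:: ToolError: not empty
% pen p='/ripoz' c='jabe'
:: created
% pen p='/traposte/leflo_ul' c='te'
:: created
% relocate s='/zocotro' d='/traposte/sogedrot'
:: ok
% dig p='/traposte/kastax'
:: ok
% survey p='/'
:: [ripoz, traposte/]


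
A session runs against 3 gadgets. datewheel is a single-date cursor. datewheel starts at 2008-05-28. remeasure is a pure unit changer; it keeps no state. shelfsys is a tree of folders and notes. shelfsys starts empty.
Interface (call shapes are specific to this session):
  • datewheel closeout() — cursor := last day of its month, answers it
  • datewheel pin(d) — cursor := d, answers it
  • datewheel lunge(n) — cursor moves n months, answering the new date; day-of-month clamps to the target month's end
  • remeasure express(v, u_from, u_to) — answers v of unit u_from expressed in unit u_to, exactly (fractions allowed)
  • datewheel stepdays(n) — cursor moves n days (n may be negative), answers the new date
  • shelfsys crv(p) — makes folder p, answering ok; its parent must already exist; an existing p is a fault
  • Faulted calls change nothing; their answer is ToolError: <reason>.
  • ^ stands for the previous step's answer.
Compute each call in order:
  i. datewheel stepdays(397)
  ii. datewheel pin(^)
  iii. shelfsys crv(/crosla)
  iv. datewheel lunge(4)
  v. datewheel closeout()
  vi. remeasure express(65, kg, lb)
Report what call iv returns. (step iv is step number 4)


CALL datewheel stepdays[397]
RET  2009-06-29
CALL datewheel pin[^]
RET  2009-06-29
CALL shelfsys crv[/crosla]
RET  ok
CALL datewheel lunge[4]
RET  2009-10-29
CALL datewheel closeout[]
RET  2009-10-31
CALL remeasure express[65; kg; lb]
RET  6500000000/45359237

Answer: 2009-10-29


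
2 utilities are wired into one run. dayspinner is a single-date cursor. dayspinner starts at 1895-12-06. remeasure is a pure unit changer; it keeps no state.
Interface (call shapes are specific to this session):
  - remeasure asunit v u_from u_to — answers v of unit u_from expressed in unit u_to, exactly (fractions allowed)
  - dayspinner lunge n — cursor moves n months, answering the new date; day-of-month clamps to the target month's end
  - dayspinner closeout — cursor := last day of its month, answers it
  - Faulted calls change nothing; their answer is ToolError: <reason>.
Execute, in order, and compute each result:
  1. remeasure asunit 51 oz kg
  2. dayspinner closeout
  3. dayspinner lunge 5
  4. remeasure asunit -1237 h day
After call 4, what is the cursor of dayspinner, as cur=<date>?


Answer: cur=1896-05-31

Derivation:
I use remeasure asunit(v='51', u_from='oz', u_to='kg'), and see 2313321087/1600000000.
Invoking dayspinner closeout(): 1895-12-31.
Invoking dayspinner lunge(n='5'), yielding 1896-05-31.
Calling remeasure asunit(v='-1237', u_from='h', u_to='day'), → -1237/24.


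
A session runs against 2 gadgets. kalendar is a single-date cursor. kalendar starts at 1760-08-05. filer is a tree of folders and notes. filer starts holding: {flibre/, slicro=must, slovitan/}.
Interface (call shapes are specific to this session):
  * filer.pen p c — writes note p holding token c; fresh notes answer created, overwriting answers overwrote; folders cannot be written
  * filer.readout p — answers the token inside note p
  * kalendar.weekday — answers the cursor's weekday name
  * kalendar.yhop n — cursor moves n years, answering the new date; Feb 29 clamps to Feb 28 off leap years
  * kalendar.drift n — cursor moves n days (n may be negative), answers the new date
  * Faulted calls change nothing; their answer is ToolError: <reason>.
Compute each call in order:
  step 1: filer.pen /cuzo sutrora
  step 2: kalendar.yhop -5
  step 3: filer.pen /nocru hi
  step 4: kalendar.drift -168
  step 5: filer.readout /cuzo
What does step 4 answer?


Answer: 1755-02-18

Derivation:
% filer.pen p→/cuzo c→sutrora
  created
% kalendar.yhop n→-5
  1755-08-05
% filer.pen p→/nocru c→hi
  created
% kalendar.drift n→-168
  1755-02-18
% filer.readout p→/cuzo
  sutrora


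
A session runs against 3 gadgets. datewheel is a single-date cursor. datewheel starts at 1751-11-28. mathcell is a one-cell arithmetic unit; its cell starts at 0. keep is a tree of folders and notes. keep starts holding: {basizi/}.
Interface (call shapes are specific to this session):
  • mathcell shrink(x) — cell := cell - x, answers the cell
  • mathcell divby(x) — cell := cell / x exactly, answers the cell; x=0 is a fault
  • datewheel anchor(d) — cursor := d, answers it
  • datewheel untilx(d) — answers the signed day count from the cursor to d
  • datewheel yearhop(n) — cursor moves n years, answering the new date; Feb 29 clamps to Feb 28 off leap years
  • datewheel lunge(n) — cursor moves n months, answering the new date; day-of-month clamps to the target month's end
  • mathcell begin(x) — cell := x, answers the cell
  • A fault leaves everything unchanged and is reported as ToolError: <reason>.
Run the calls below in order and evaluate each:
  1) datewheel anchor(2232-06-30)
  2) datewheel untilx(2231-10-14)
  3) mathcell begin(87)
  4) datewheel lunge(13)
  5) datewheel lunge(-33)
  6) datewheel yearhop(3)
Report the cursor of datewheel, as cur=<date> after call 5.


==> datewheel anchor(d='2232-06-30')
<== 2232-06-30
==> datewheel untilx(d='2231-10-14')
<== -260
==> mathcell begin(x='87')
<== 87
==> datewheel lunge(n='13')
<== 2233-07-30
==> datewheel lunge(n='-33')
<== 2230-10-30
==> datewheel yearhop(n='3')
<== 2233-10-30

Answer: cur=2230-10-30


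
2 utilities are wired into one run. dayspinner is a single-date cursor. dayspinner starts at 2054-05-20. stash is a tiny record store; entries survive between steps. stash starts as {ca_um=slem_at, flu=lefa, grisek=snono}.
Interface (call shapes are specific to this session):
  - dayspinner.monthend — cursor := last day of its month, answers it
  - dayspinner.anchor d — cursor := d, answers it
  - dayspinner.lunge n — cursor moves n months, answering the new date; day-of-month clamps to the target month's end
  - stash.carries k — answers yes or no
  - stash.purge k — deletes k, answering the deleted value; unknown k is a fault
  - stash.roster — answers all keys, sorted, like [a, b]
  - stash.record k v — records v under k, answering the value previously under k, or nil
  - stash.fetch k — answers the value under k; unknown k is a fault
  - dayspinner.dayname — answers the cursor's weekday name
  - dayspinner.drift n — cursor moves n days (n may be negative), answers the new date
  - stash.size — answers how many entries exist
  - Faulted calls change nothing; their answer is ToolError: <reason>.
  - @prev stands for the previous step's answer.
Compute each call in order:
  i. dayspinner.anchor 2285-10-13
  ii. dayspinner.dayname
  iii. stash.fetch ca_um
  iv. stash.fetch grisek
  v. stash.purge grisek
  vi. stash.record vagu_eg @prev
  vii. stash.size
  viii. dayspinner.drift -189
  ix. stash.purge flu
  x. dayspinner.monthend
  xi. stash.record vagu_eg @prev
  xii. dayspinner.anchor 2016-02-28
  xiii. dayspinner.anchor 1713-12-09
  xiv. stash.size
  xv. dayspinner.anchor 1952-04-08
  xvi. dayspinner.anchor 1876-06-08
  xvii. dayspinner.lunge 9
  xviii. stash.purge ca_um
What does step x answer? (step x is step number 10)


Answer: 2285-04-30

Derivation:
! dayspinner.anchor(d→2285-10-13) -> 2285-10-13
! dayspinner.dayname() -> Tuesday
! stash.fetch(k→ca_um) -> slem_at
! stash.fetch(k→grisek) -> snono
! stash.purge(k→grisek) -> snono
! stash.record(k→vagu_eg, v→@prev) -> nil
! stash.size() -> 3
! dayspinner.drift(n→-189) -> 2285-04-07
! stash.purge(k→flu) -> lefa
! dayspinner.monthend() -> 2285-04-30
! stash.record(k→vagu_eg, v→@prev) -> snono
! dayspinner.anchor(d→2016-02-28) -> 2016-02-28
! dayspinner.anchor(d→1713-12-09) -> 1713-12-09
! stash.size() -> 2
! dayspinner.anchor(d→1952-04-08) -> 1952-04-08
! dayspinner.anchor(d→1876-06-08) -> 1876-06-08
! dayspinner.lunge(n→9) -> 1877-03-08
! stash.purge(k→ca_um) -> slem_at
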